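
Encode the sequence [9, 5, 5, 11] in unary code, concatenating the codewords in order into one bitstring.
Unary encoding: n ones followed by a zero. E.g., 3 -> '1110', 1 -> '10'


Encode each number as n ones followed by a terminating 0:
  9 -> 1111111110 (10 bits)
  5 -> 111110 (6 bits)
  5 -> 111110 (6 bits)
  11 -> 111111111110 (12 bits)
Total length = 10 + 6 + 6 + 12 = 34 bits.

Unary([9, 5, 5, 11]) = 1111111110111110111110111111111110 (34 bits)


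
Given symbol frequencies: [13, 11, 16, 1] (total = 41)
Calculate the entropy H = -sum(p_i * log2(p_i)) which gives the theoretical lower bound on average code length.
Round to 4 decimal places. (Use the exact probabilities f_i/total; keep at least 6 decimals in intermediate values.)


Per-symbol terms -p_i * log2(p_i) with p_i = f_i/41:
  p = 13/41 = 0.317073: log2(p) = -1.657112, -p*log2(p) = 0.525426
  p = 11/41 = 0.268293: log2(p) = -1.898120, -p*log2(p) = 0.509252
  p = 16/41 = 0.390244: log2(p) = -1.357552, -p*log2(p) = 0.529776
  p = 1/41 = 0.024390: log2(p) = -5.357552, -p*log2(p) = 0.130672
H = 0.525426 + 0.509252 + 0.529776 + 0.130672 = 1.695126

H = 1.6951 bits/symbol


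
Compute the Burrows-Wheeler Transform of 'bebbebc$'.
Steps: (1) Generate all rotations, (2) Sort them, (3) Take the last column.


Rotations (sorted):
  0: $bebbebc -> last char: c
  1: bbebc$be -> last char: e
  2: bc$bebbe -> last char: e
  3: bebbebc$ -> last char: $
  4: bebc$beb -> last char: b
  5: c$bebbeb -> last char: b
  6: ebbebc$b -> last char: b
  7: ebc$bebb -> last char: b


BWT = cee$bbbb


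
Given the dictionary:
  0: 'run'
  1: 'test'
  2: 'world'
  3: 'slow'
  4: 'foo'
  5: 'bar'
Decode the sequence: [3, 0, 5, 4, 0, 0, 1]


Look up each index in the dictionary:
  3 -> 'slow'
  0 -> 'run'
  5 -> 'bar'
  4 -> 'foo'
  0 -> 'run'
  0 -> 'run'
  1 -> 'test'

Decoded: "slow run bar foo run run test"


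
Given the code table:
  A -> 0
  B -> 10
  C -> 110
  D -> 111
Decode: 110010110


Decoding:
110 -> C
0 -> A
10 -> B
110 -> C


Result: CABC


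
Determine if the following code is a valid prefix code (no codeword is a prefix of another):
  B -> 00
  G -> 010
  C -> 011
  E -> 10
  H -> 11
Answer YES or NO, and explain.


Checking each pair (does one codeword prefix another?):
  B='00' vs G='010': no prefix
  B='00' vs C='011': no prefix
  B='00' vs E='10': no prefix
  B='00' vs H='11': no prefix
  G='010' vs B='00': no prefix
  G='010' vs C='011': no prefix
  G='010' vs E='10': no prefix
  G='010' vs H='11': no prefix
  C='011' vs B='00': no prefix
  C='011' vs G='010': no prefix
  C='011' vs E='10': no prefix
  C='011' vs H='11': no prefix
  E='10' vs B='00': no prefix
  E='10' vs G='010': no prefix
  E='10' vs C='011': no prefix
  E='10' vs H='11': no prefix
  H='11' vs B='00': no prefix
  H='11' vs G='010': no prefix
  H='11' vs C='011': no prefix
  H='11' vs E='10': no prefix
No violation found over all pairs.

YES -- this is a valid prefix code. No codeword is a prefix of any other codeword.


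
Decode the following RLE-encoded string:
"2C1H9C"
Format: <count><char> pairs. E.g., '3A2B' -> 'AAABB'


Expanding each <count><char> pair:
  2C -> 'CC'
  1H -> 'H'
  9C -> 'CCCCCCCCC'

Decoded = CCHCCCCCCCCC


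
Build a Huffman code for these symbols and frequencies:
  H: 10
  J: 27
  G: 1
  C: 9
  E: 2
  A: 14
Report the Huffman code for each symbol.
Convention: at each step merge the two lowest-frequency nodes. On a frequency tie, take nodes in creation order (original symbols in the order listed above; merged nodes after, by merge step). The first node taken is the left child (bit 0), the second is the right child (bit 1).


Huffman tree construction:
Step 1: Merge G(1) + E(2) = 3
Step 2: Merge (G+E)(3) + C(9) = 12
Step 3: Merge H(10) + ((G+E)+C)(12) = 22
Step 4: Merge A(14) + (H+((G+E)+C))(22) = 36
Step 5: Merge J(27) + (A+(H+((G+E)+C)))(36) = 63
Read each symbol's code off the tree from the root (left child = 0, right child = 1).

Codes:
  H: 110 (length 3)
  J: 0 (length 1)
  G: 11100 (length 5)
  C: 1111 (length 4)
  E: 11101 (length 5)
  A: 10 (length 2)
Average code length: 136/63 = 2.1587 bits/symbol


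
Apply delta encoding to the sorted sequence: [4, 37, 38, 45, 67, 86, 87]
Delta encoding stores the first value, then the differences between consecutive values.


First value: 4
Deltas:
  37 - 4 = 33
  38 - 37 = 1
  45 - 38 = 7
  67 - 45 = 22
  86 - 67 = 19
  87 - 86 = 1


Delta encoded: [4, 33, 1, 7, 22, 19, 1]


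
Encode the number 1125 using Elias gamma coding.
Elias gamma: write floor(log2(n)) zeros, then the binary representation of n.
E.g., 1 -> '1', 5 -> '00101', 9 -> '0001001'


num_bits = floor(log2(1125)) + 1 = 11
leading_zeros = num_bits - 1 = 10
binary(1125) = 10001100101

Elias gamma(1125) = '0000000000' + '10001100101' = 000000000010001100101 (21 bits)


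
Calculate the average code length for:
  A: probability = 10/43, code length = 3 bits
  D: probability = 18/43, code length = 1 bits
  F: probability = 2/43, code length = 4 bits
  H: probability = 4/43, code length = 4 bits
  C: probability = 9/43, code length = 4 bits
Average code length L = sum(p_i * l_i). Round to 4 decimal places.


Weighted contributions p_i * l_i:
  A: (10/43) * 3 = 30/43
  D: (18/43) * 1 = 18/43
  F: (2/43) * 4 = 8/43
  H: (4/43) * 4 = 16/43
  C: (9/43) * 4 = 36/43
Sum = (30 + 18 + 8 + 16 + 36)/43 = 108/43

L = 108/43 = 2.5116 bits/symbol


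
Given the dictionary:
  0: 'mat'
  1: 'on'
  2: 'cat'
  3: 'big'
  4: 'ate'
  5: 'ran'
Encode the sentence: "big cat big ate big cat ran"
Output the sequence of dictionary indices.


Look up each word in the dictionary:
  'big' -> 3
  'cat' -> 2
  'big' -> 3
  'ate' -> 4
  'big' -> 3
  'cat' -> 2
  'ran' -> 5

Encoded: [3, 2, 3, 4, 3, 2, 5]


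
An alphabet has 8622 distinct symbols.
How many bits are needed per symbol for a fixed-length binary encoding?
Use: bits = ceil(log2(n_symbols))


log2(8622) = 13.0738
Bracket: 2^13 = 8192 < 8622 <= 2^14 = 16384
So ceil(log2(8622)) = 14

bits = ceil(log2(8622)) = ceil(13.0738) = 14 bits


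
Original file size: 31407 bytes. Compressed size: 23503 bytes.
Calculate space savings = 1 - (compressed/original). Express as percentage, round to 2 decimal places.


ratio = compressed/original = 23503/31407 = 0.748336
savings = 1 - ratio = 1 - 0.748336 = 0.251664
as a percentage: 0.251664 * 100 = 25.17%

Space savings = 1 - 23503/31407 = 25.17%


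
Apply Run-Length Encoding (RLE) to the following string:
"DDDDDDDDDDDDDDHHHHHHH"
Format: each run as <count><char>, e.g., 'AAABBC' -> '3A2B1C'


Scanning runs left to right:
  i=0: run of 'D' x 14 -> '14D'
  i=14: run of 'H' x 7 -> '7H'

RLE = 14D7H


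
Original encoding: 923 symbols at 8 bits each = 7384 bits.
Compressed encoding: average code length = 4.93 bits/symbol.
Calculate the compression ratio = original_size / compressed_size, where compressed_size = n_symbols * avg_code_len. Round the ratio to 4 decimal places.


original_size = n_symbols * orig_bits = 923 * 8 = 7384 bits
compressed_size = n_symbols * avg_code_len = 923 * 4.93 = 4550.39 bits
ratio = original_size / compressed_size = 7384 / 4550.39 = 1.6227

Compression ratio = 1.6227


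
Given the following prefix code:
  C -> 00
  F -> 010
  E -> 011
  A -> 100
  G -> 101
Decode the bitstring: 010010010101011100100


Decoding step by step:
Bits 010 -> F
Bits 010 -> F
Bits 010 -> F
Bits 101 -> G
Bits 011 -> E
Bits 100 -> A
Bits 100 -> A


Decoded message: FFFGEAA


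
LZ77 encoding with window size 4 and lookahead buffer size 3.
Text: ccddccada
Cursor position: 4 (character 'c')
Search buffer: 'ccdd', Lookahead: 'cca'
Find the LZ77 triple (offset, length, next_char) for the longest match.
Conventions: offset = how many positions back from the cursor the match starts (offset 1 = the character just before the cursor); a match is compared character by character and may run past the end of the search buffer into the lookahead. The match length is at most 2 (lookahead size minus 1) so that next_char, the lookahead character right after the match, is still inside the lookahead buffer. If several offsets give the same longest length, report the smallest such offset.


Try each offset into the search buffer:
  offset=1 (pos 3, char 'd'): match length 0
  offset=2 (pos 2, char 'd'): match length 0
  offset=3 (pos 1, char 'c'): match length 1
  offset=4 (pos 0, char 'c'): match length 2
Longest match has length 2 at offset 4.
next_char = character at position 4 + 2 = 6 -> 'a'

Best match: offset=4, length=2 (matching 'cc' starting at position 0)
LZ77 triple: (4, 2, 'a')


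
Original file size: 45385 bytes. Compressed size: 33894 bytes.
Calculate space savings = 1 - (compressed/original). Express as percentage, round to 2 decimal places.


ratio = compressed/original = 33894/45385 = 0.746811
savings = 1 - ratio = 1 - 0.746811 = 0.253189
as a percentage: 0.253189 * 100 = 25.32%

Space savings = 1 - 33894/45385 = 25.32%


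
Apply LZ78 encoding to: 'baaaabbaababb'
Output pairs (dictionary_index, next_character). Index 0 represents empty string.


LZ78 encoding steps:
Dictionary: {0: ''}
Step 1: w='' (idx 0), next='b' -> output (0, 'b'), add 'b' as idx 1
Step 2: w='' (idx 0), next='a' -> output (0, 'a'), add 'a' as idx 2
Step 3: w='a' (idx 2), next='a' -> output (2, 'a'), add 'aa' as idx 3
Step 4: w='a' (idx 2), next='b' -> output (2, 'b'), add 'ab' as idx 4
Step 5: w='b' (idx 1), next='a' -> output (1, 'a'), add 'ba' as idx 5
Step 6: w='ab' (idx 4), next='a' -> output (4, 'a'), add 'aba' as idx 6
Step 7: w='b' (idx 1), next='b' -> output (1, 'b'), add 'bb' as idx 7


Encoded: [(0, 'b'), (0, 'a'), (2, 'a'), (2, 'b'), (1, 'a'), (4, 'a'), (1, 'b')]


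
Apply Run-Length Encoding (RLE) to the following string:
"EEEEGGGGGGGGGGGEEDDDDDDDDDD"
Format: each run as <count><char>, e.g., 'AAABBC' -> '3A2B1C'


Scanning runs left to right:
  i=0: run of 'E' x 4 -> '4E'
  i=4: run of 'G' x 11 -> '11G'
  i=15: run of 'E' x 2 -> '2E'
  i=17: run of 'D' x 10 -> '10D'

RLE = 4E11G2E10D


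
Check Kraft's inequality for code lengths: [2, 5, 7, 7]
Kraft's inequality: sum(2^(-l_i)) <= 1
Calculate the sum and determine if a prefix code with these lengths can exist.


Sum = 2^(-2) + 2^(-5) + 2^(-7) + 2^(-7)
    = 0.25 + 0.03125 + 0.0078125 + 0.0078125
    = 38/128 = 0.296875
Since 0.296875 <= 1, Kraft's inequality IS satisfied.
A prefix code with these lengths CAN exist.

Kraft sum = 0.296875. Satisfied.


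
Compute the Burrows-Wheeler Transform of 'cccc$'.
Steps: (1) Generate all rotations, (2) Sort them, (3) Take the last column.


Rotations (sorted):
  0: $cccc -> last char: c
  1: c$ccc -> last char: c
  2: cc$cc -> last char: c
  3: ccc$c -> last char: c
  4: cccc$ -> last char: $


BWT = cccc$


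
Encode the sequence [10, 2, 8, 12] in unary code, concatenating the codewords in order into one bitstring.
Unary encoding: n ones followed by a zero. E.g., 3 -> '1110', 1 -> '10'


Encode each number as n ones followed by a terminating 0:
  10 -> 11111111110 (11 bits)
  2 -> 110 (3 bits)
  8 -> 111111110 (9 bits)
  12 -> 1111111111110 (13 bits)
Total length = 11 + 3 + 9 + 13 = 36 bits.

Unary([10, 2, 8, 12]) = 111111111101101111111101111111111110 (36 bits)


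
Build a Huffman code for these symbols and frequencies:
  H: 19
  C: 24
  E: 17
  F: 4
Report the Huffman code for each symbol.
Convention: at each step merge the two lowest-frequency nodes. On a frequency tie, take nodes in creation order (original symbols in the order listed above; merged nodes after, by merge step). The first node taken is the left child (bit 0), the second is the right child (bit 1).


Huffman tree construction:
Step 1: Merge F(4) + E(17) = 21
Step 2: Merge H(19) + (F+E)(21) = 40
Step 3: Merge C(24) + (H+(F+E))(40) = 64
Read each symbol's code off the tree from the root (left child = 0, right child = 1).

Codes:
  H: 10 (length 2)
  C: 0 (length 1)
  E: 111 (length 3)
  F: 110 (length 3)
Average code length: 125/64 = 1.9531 bits/symbol


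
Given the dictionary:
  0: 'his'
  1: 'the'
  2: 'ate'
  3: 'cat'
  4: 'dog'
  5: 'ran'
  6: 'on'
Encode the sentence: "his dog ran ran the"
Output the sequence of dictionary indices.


Look up each word in the dictionary:
  'his' -> 0
  'dog' -> 4
  'ran' -> 5
  'ran' -> 5
  'the' -> 1

Encoded: [0, 4, 5, 5, 1]


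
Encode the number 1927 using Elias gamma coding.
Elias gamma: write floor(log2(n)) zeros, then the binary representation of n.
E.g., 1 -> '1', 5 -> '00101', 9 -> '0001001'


num_bits = floor(log2(1927)) + 1 = 11
leading_zeros = num_bits - 1 = 10
binary(1927) = 11110000111

Elias gamma(1927) = '0000000000' + '11110000111' = 000000000011110000111 (21 bits)


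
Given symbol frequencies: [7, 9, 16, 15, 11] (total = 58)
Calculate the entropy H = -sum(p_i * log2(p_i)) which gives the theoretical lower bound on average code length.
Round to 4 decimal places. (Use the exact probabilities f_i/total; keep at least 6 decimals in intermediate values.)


Per-symbol terms -p_i * log2(p_i) with p_i = f_i/58:
  p = 7/58 = 0.120690: log2(p) = -3.050626, -p*log2(p) = 0.368179
  p = 9/58 = 0.155172: log2(p) = -2.688056, -p*log2(p) = 0.417112
  p = 16/58 = 0.275862: log2(p) = -1.857981, -p*log2(p) = 0.512546
  p = 15/58 = 0.258621: log2(p) = -1.951090, -p*log2(p) = 0.504592
  p = 11/58 = 0.189655: log2(p) = -2.398549, -p*log2(p) = 0.454897
H = 0.368179 + 0.417112 + 0.512546 + 0.504592 + 0.454897 = 2.257326

H = 2.2573 bits/symbol


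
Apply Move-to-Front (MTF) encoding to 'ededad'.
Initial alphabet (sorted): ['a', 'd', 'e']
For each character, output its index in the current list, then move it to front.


MTF encoding:
'e': index 2 in ['a', 'd', 'e'] -> ['e', 'a', 'd']
'd': index 2 in ['e', 'a', 'd'] -> ['d', 'e', 'a']
'e': index 1 in ['d', 'e', 'a'] -> ['e', 'd', 'a']
'd': index 1 in ['e', 'd', 'a'] -> ['d', 'e', 'a']
'a': index 2 in ['d', 'e', 'a'] -> ['a', 'd', 'e']
'd': index 1 in ['a', 'd', 'e'] -> ['d', 'a', 'e']


Output: [2, 2, 1, 1, 2, 1]


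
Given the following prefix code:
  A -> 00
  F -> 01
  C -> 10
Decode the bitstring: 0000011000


Decoding step by step:
Bits 00 -> A
Bits 00 -> A
Bits 01 -> F
Bits 10 -> C
Bits 00 -> A


Decoded message: AAFCA


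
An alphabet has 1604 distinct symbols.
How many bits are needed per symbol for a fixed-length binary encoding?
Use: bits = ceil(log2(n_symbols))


log2(1604) = 10.6475
Bracket: 2^10 = 1024 < 1604 <= 2^11 = 2048
So ceil(log2(1604)) = 11

bits = ceil(log2(1604)) = ceil(10.6475) = 11 bits


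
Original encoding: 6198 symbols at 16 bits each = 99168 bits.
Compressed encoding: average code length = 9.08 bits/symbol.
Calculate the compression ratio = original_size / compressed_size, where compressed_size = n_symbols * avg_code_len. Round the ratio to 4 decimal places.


original_size = n_symbols * orig_bits = 6198 * 16 = 99168 bits
compressed_size = n_symbols * avg_code_len = 6198 * 9.08 = 56277.84 bits
ratio = original_size / compressed_size = 99168 / 56277.84 = 1.7621

Compression ratio = 1.7621


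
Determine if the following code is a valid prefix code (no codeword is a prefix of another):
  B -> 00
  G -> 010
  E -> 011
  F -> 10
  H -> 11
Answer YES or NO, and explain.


Checking each pair (does one codeword prefix another?):
  B='00' vs G='010': no prefix
  B='00' vs E='011': no prefix
  B='00' vs F='10': no prefix
  B='00' vs H='11': no prefix
  G='010' vs B='00': no prefix
  G='010' vs E='011': no prefix
  G='010' vs F='10': no prefix
  G='010' vs H='11': no prefix
  E='011' vs B='00': no prefix
  E='011' vs G='010': no prefix
  E='011' vs F='10': no prefix
  E='011' vs H='11': no prefix
  F='10' vs B='00': no prefix
  F='10' vs G='010': no prefix
  F='10' vs E='011': no prefix
  F='10' vs H='11': no prefix
  H='11' vs B='00': no prefix
  H='11' vs G='010': no prefix
  H='11' vs E='011': no prefix
  H='11' vs F='10': no prefix
No violation found over all pairs.

YES -- this is a valid prefix code. No codeword is a prefix of any other codeword.


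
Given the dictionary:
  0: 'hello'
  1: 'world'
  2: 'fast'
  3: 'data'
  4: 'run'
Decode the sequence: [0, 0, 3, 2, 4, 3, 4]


Look up each index in the dictionary:
  0 -> 'hello'
  0 -> 'hello'
  3 -> 'data'
  2 -> 'fast'
  4 -> 'run'
  3 -> 'data'
  4 -> 'run'

Decoded: "hello hello data fast run data run"


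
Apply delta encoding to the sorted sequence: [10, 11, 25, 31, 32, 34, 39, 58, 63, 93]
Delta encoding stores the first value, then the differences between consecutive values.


First value: 10
Deltas:
  11 - 10 = 1
  25 - 11 = 14
  31 - 25 = 6
  32 - 31 = 1
  34 - 32 = 2
  39 - 34 = 5
  58 - 39 = 19
  63 - 58 = 5
  93 - 63 = 30


Delta encoded: [10, 1, 14, 6, 1, 2, 5, 19, 5, 30]


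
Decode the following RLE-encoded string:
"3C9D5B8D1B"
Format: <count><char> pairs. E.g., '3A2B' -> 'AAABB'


Expanding each <count><char> pair:
  3C -> 'CCC'
  9D -> 'DDDDDDDDD'
  5B -> 'BBBBB'
  8D -> 'DDDDDDDD'
  1B -> 'B'

Decoded = CCCDDDDDDDDDBBBBBDDDDDDDDB


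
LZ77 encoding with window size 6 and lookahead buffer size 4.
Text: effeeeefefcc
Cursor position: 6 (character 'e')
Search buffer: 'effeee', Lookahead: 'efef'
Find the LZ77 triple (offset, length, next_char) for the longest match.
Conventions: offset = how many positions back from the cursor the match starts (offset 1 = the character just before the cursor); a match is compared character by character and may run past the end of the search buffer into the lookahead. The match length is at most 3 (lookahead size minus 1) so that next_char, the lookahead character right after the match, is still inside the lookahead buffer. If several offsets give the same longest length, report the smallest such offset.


Try each offset into the search buffer:
  offset=1 (pos 5, char 'e'): match length 1
  offset=2 (pos 4, char 'e'): match length 1
  offset=3 (pos 3, char 'e'): match length 1
  offset=4 (pos 2, char 'f'): match length 0
  offset=5 (pos 1, char 'f'): match length 0
  offset=6 (pos 0, char 'e'): match length 2
Longest match has length 2 at offset 6.
next_char = character at position 6 + 2 = 8 -> 'e'

Best match: offset=6, length=2 (matching 'ef' starting at position 0)
LZ77 triple: (6, 2, 'e')


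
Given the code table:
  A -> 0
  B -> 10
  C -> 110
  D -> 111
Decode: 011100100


Decoding:
0 -> A
111 -> D
0 -> A
0 -> A
10 -> B
0 -> A


Result: ADAABA


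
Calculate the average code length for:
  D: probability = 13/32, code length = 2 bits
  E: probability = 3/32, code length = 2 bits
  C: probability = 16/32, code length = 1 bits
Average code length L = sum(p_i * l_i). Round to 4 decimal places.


Weighted contributions p_i * l_i:
  D: (13/32) * 2 = 26/32
  E: (3/32) * 2 = 6/32
  C: (16/32) * 1 = 16/32
Sum = (26 + 6 + 16)/32 = 48/32

L = 48/32 = 1.5000 bits/symbol


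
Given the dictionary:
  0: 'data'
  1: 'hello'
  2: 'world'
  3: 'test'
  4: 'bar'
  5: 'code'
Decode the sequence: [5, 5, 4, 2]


Look up each index in the dictionary:
  5 -> 'code'
  5 -> 'code'
  4 -> 'bar'
  2 -> 'world'

Decoded: "code code bar world"


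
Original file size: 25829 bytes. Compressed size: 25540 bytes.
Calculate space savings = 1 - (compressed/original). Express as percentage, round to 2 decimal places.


ratio = compressed/original = 25540/25829 = 0.988811
savings = 1 - ratio = 1 - 0.988811 = 0.011189
as a percentage: 0.011189 * 100 = 1.12%

Space savings = 1 - 25540/25829 = 1.12%


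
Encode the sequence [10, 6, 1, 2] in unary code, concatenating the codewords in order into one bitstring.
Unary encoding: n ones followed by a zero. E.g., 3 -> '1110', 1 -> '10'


Encode each number as n ones followed by a terminating 0:
  10 -> 11111111110 (11 bits)
  6 -> 1111110 (7 bits)
  1 -> 10 (2 bits)
  2 -> 110 (3 bits)
Total length = 11 + 7 + 2 + 3 = 23 bits.

Unary([10, 6, 1, 2]) = 11111111110111111010110 (23 bits)


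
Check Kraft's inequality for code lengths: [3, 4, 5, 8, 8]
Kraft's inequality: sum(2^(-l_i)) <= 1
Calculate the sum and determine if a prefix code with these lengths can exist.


Sum = 2^(-3) + 2^(-4) + 2^(-5) + 2^(-8) + 2^(-8)
    = 0.125 + 0.0625 + 0.03125 + 0.00390625 + 0.00390625
    = 58/256 = 0.2265625
Since 0.2265625 <= 1, Kraft's inequality IS satisfied.
A prefix code with these lengths CAN exist.

Kraft sum = 0.2265625. Satisfied.


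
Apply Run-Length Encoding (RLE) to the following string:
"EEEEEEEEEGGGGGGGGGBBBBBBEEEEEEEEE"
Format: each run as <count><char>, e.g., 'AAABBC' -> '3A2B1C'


Scanning runs left to right:
  i=0: run of 'E' x 9 -> '9E'
  i=9: run of 'G' x 9 -> '9G'
  i=18: run of 'B' x 6 -> '6B'
  i=24: run of 'E' x 9 -> '9E'

RLE = 9E9G6B9E


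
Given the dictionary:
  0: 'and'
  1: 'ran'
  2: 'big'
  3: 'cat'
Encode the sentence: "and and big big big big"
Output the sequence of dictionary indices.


Look up each word in the dictionary:
  'and' -> 0
  'and' -> 0
  'big' -> 2
  'big' -> 2
  'big' -> 2
  'big' -> 2

Encoded: [0, 0, 2, 2, 2, 2]


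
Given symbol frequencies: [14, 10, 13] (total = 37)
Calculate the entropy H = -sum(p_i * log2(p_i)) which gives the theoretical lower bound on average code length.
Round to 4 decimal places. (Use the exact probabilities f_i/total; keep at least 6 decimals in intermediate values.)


Per-symbol terms -p_i * log2(p_i) with p_i = f_i/37:
  p = 14/37 = 0.378378: log2(p) = -1.402098, -p*log2(p) = 0.530524
  p = 10/37 = 0.270270: log2(p) = -1.887525, -p*log2(p) = 0.510142
  p = 13/37 = 0.351351: log2(p) = -1.509014, -p*log2(p) = 0.530194
H = 0.530524 + 0.510142 + 0.530194 = 1.570860

H = 1.5709 bits/symbol


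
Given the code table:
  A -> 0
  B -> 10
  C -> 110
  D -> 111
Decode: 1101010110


Decoding:
110 -> C
10 -> B
10 -> B
110 -> C


Result: CBBC


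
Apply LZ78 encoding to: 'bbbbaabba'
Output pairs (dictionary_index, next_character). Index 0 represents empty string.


LZ78 encoding steps:
Dictionary: {0: ''}
Step 1: w='' (idx 0), next='b' -> output (0, 'b'), add 'b' as idx 1
Step 2: w='b' (idx 1), next='b' -> output (1, 'b'), add 'bb' as idx 2
Step 3: w='b' (idx 1), next='a' -> output (1, 'a'), add 'ba' as idx 3
Step 4: w='' (idx 0), next='a' -> output (0, 'a'), add 'a' as idx 4
Step 5: w='bb' (idx 2), next='a' -> output (2, 'a'), add 'bba' as idx 5


Encoded: [(0, 'b'), (1, 'b'), (1, 'a'), (0, 'a'), (2, 'a')]


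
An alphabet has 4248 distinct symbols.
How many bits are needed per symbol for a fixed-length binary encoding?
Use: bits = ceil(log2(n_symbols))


log2(4248) = 12.0526
Bracket: 2^12 = 4096 < 4248 <= 2^13 = 8192
So ceil(log2(4248)) = 13

bits = ceil(log2(4248)) = ceil(12.0526) = 13 bits


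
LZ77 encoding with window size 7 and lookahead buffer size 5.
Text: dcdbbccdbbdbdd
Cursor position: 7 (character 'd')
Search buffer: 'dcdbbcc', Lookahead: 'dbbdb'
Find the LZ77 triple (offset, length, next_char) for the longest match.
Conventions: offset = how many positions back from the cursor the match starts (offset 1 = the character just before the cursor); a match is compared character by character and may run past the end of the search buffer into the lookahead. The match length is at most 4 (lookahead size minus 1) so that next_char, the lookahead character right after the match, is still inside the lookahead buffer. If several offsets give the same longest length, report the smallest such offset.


Try each offset into the search buffer:
  offset=1 (pos 6, char 'c'): match length 0
  offset=2 (pos 5, char 'c'): match length 0
  offset=3 (pos 4, char 'b'): match length 0
  offset=4 (pos 3, char 'b'): match length 0
  offset=5 (pos 2, char 'd'): match length 3
  offset=6 (pos 1, char 'c'): match length 0
  offset=7 (pos 0, char 'd'): match length 1
Longest match has length 3 at offset 5.
next_char = character at position 7 + 3 = 10 -> 'd'

Best match: offset=5, length=3 (matching 'dbb' starting at position 2)
LZ77 triple: (5, 3, 'd')


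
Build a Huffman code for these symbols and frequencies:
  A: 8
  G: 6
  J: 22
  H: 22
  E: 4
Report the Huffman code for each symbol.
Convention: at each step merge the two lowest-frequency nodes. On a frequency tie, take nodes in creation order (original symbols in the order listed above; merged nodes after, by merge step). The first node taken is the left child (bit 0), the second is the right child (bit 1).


Huffman tree construction:
Step 1: Merge E(4) + G(6) = 10
Step 2: Merge A(8) + (E+G)(10) = 18
Step 3: Merge (A+(E+G))(18) + J(22) = 40
Step 4: Merge H(22) + ((A+(E+G))+J)(40) = 62
Read each symbol's code off the tree from the root (left child = 0, right child = 1).

Codes:
  A: 100 (length 3)
  G: 1011 (length 4)
  J: 11 (length 2)
  H: 0 (length 1)
  E: 1010 (length 4)
Average code length: 130/62 = 2.0968 bits/symbol


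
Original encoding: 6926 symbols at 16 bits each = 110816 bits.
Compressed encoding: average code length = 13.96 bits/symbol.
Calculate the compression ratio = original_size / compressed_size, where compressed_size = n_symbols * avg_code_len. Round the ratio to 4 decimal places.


original_size = n_symbols * orig_bits = 6926 * 16 = 110816 bits
compressed_size = n_symbols * avg_code_len = 6926 * 13.96 = 96686.96 bits
ratio = original_size / compressed_size = 110816 / 96686.96 = 1.1461

Compression ratio = 1.1461


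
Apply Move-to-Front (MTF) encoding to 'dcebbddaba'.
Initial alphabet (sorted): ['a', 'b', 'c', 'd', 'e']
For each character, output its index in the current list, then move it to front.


MTF encoding:
'd': index 3 in ['a', 'b', 'c', 'd', 'e'] -> ['d', 'a', 'b', 'c', 'e']
'c': index 3 in ['d', 'a', 'b', 'c', 'e'] -> ['c', 'd', 'a', 'b', 'e']
'e': index 4 in ['c', 'd', 'a', 'b', 'e'] -> ['e', 'c', 'd', 'a', 'b']
'b': index 4 in ['e', 'c', 'd', 'a', 'b'] -> ['b', 'e', 'c', 'd', 'a']
'b': index 0 in ['b', 'e', 'c', 'd', 'a'] -> ['b', 'e', 'c', 'd', 'a']
'd': index 3 in ['b', 'e', 'c', 'd', 'a'] -> ['d', 'b', 'e', 'c', 'a']
'd': index 0 in ['d', 'b', 'e', 'c', 'a'] -> ['d', 'b', 'e', 'c', 'a']
'a': index 4 in ['d', 'b', 'e', 'c', 'a'] -> ['a', 'd', 'b', 'e', 'c']
'b': index 2 in ['a', 'd', 'b', 'e', 'c'] -> ['b', 'a', 'd', 'e', 'c']
'a': index 1 in ['b', 'a', 'd', 'e', 'c'] -> ['a', 'b', 'd', 'e', 'c']


Output: [3, 3, 4, 4, 0, 3, 0, 4, 2, 1]


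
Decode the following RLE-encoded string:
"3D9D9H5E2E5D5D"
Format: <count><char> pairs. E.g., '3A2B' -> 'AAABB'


Expanding each <count><char> pair:
  3D -> 'DDD'
  9D -> 'DDDDDDDDD'
  9H -> 'HHHHHHHHH'
  5E -> 'EEEEE'
  2E -> 'EE'
  5D -> 'DDDDD'
  5D -> 'DDDDD'

Decoded = DDDDDDDDDDDDHHHHHHHHHEEEEEEEDDDDDDDDDD


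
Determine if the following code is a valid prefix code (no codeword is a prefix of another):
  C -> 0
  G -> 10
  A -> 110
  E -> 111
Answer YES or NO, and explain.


Checking each pair (does one codeword prefix another?):
  C='0' vs G='10': no prefix
  C='0' vs A='110': no prefix
  C='0' vs E='111': no prefix
  G='10' vs C='0': no prefix
  G='10' vs A='110': no prefix
  G='10' vs E='111': no prefix
  A='110' vs C='0': no prefix
  A='110' vs G='10': no prefix
  A='110' vs E='111': no prefix
  E='111' vs C='0': no prefix
  E='111' vs G='10': no prefix
  E='111' vs A='110': no prefix
No violation found over all pairs.

YES -- this is a valid prefix code. No codeword is a prefix of any other codeword.


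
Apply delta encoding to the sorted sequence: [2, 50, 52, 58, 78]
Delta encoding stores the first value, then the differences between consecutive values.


First value: 2
Deltas:
  50 - 2 = 48
  52 - 50 = 2
  58 - 52 = 6
  78 - 58 = 20


Delta encoded: [2, 48, 2, 6, 20]


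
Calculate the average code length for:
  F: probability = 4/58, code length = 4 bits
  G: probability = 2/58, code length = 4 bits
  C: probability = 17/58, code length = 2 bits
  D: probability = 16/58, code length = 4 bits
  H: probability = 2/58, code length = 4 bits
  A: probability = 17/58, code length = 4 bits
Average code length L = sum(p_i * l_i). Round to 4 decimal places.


Weighted contributions p_i * l_i:
  F: (4/58) * 4 = 16/58
  G: (2/58) * 4 = 8/58
  C: (17/58) * 2 = 34/58
  D: (16/58) * 4 = 64/58
  H: (2/58) * 4 = 8/58
  A: (17/58) * 4 = 68/58
Sum = (16 + 8 + 34 + 64 + 8 + 68)/58 = 198/58

L = 198/58 = 3.4138 bits/symbol


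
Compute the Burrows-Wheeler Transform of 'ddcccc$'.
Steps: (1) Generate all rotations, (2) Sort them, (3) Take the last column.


Rotations (sorted):
  0: $ddcccc -> last char: c
  1: c$ddccc -> last char: c
  2: cc$ddcc -> last char: c
  3: ccc$ddc -> last char: c
  4: cccc$dd -> last char: d
  5: dcccc$d -> last char: d
  6: ddcccc$ -> last char: $


BWT = ccccdd$


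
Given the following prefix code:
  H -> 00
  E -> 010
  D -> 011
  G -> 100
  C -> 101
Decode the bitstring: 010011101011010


Decoding step by step:
Bits 010 -> E
Bits 011 -> D
Bits 101 -> C
Bits 011 -> D
Bits 010 -> E


Decoded message: EDCDE


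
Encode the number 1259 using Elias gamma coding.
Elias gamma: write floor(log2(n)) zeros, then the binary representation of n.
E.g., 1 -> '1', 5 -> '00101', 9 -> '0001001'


num_bits = floor(log2(1259)) + 1 = 11
leading_zeros = num_bits - 1 = 10
binary(1259) = 10011101011

Elias gamma(1259) = '0000000000' + '10011101011' = 000000000010011101011 (21 bits)


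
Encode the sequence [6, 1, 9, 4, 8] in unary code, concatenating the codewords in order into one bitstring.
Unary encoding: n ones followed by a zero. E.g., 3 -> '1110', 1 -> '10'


Encode each number as n ones followed by a terminating 0:
  6 -> 1111110 (7 bits)
  1 -> 10 (2 bits)
  9 -> 1111111110 (10 bits)
  4 -> 11110 (5 bits)
  8 -> 111111110 (9 bits)
Total length = 7 + 2 + 10 + 5 + 9 = 33 bits.

Unary([6, 1, 9, 4, 8]) = 111111010111111111011110111111110 (33 bits)


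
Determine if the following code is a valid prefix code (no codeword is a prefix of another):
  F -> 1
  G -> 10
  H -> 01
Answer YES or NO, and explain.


Checking each pair (does one codeword prefix another?):
  F='1' vs G='10': prefix -- VIOLATION

NO -- this is NOT a valid prefix code. F (1) is a prefix of G (10).


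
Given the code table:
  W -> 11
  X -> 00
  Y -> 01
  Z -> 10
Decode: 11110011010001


Decoding:
11 -> W
11 -> W
00 -> X
11 -> W
01 -> Y
00 -> X
01 -> Y


Result: WWXWYXY


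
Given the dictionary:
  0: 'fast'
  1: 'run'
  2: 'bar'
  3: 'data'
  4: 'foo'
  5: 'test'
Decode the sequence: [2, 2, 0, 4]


Look up each index in the dictionary:
  2 -> 'bar'
  2 -> 'bar'
  0 -> 'fast'
  4 -> 'foo'

Decoded: "bar bar fast foo"


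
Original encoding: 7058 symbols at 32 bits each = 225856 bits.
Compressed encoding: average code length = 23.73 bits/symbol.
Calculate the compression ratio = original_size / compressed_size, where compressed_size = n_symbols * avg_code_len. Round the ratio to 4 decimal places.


original_size = n_symbols * orig_bits = 7058 * 32 = 225856 bits
compressed_size = n_symbols * avg_code_len = 7058 * 23.73 = 167486.34 bits
ratio = original_size / compressed_size = 225856 / 167486.34 = 1.3485

Compression ratio = 1.3485


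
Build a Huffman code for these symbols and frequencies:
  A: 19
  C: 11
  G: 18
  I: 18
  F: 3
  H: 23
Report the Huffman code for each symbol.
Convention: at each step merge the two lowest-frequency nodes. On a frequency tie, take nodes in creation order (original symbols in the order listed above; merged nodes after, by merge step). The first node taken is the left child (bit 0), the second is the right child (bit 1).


Huffman tree construction:
Step 1: Merge F(3) + C(11) = 14
Step 2: Merge (F+C)(14) + G(18) = 32
Step 3: Merge I(18) + A(19) = 37
Step 4: Merge H(23) + ((F+C)+G)(32) = 55
Step 5: Merge (I+A)(37) + (H+((F+C)+G))(55) = 92
Read each symbol's code off the tree from the root (left child = 0, right child = 1).

Codes:
  A: 01 (length 2)
  C: 1101 (length 4)
  G: 111 (length 3)
  I: 00 (length 2)
  F: 1100 (length 4)
  H: 10 (length 2)
Average code length: 230/92 = 2.5000 bits/symbol


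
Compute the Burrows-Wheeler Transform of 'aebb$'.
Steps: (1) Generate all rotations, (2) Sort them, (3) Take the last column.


Rotations (sorted):
  0: $aebb -> last char: b
  1: aebb$ -> last char: $
  2: b$aeb -> last char: b
  3: bb$ae -> last char: e
  4: ebb$a -> last char: a


BWT = b$bea


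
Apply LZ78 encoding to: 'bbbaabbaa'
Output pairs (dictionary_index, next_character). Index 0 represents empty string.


LZ78 encoding steps:
Dictionary: {0: ''}
Step 1: w='' (idx 0), next='b' -> output (0, 'b'), add 'b' as idx 1
Step 2: w='b' (idx 1), next='b' -> output (1, 'b'), add 'bb' as idx 2
Step 3: w='' (idx 0), next='a' -> output (0, 'a'), add 'a' as idx 3
Step 4: w='a' (idx 3), next='b' -> output (3, 'b'), add 'ab' as idx 4
Step 5: w='b' (idx 1), next='a' -> output (1, 'a'), add 'ba' as idx 5
Step 6: w='a' (idx 3), end of input -> output (3, '')


Encoded: [(0, 'b'), (1, 'b'), (0, 'a'), (3, 'b'), (1, 'a'), (3, '')]


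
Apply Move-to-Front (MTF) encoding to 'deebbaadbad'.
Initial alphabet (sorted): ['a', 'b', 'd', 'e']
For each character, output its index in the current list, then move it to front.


MTF encoding:
'd': index 2 in ['a', 'b', 'd', 'e'] -> ['d', 'a', 'b', 'e']
'e': index 3 in ['d', 'a', 'b', 'e'] -> ['e', 'd', 'a', 'b']
'e': index 0 in ['e', 'd', 'a', 'b'] -> ['e', 'd', 'a', 'b']
'b': index 3 in ['e', 'd', 'a', 'b'] -> ['b', 'e', 'd', 'a']
'b': index 0 in ['b', 'e', 'd', 'a'] -> ['b', 'e', 'd', 'a']
'a': index 3 in ['b', 'e', 'd', 'a'] -> ['a', 'b', 'e', 'd']
'a': index 0 in ['a', 'b', 'e', 'd'] -> ['a', 'b', 'e', 'd']
'd': index 3 in ['a', 'b', 'e', 'd'] -> ['d', 'a', 'b', 'e']
'b': index 2 in ['d', 'a', 'b', 'e'] -> ['b', 'd', 'a', 'e']
'a': index 2 in ['b', 'd', 'a', 'e'] -> ['a', 'b', 'd', 'e']
'd': index 2 in ['a', 'b', 'd', 'e'] -> ['d', 'a', 'b', 'e']


Output: [2, 3, 0, 3, 0, 3, 0, 3, 2, 2, 2]


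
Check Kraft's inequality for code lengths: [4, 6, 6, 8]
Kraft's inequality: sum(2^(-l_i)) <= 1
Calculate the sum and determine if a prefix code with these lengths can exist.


Sum = 2^(-4) + 2^(-6) + 2^(-6) + 2^(-8)
    = 0.0625 + 0.015625 + 0.015625 + 0.00390625
    = 25/256 = 0.09765625
Since 0.09765625 <= 1, Kraft's inequality IS satisfied.
A prefix code with these lengths CAN exist.

Kraft sum = 0.09765625. Satisfied.


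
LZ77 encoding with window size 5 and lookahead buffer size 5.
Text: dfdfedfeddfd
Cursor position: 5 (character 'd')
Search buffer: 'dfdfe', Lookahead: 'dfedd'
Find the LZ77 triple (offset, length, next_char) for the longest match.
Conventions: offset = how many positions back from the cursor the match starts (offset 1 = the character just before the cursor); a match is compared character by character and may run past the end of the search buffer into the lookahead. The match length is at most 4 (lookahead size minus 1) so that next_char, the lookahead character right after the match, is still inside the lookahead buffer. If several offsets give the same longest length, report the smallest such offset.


Try each offset into the search buffer:
  offset=1 (pos 4, char 'e'): match length 0
  offset=2 (pos 3, char 'f'): match length 0
  offset=3 (pos 2, char 'd'): match length 4
  offset=4 (pos 1, char 'f'): match length 0
  offset=5 (pos 0, char 'd'): match length 2
Longest match has length 4 at offset 3.
next_char = character at position 5 + 4 = 9 -> 'd'

Best match: offset=3, length=4 (matching 'dfed' starting at position 2)
LZ77 triple: (3, 4, 'd')


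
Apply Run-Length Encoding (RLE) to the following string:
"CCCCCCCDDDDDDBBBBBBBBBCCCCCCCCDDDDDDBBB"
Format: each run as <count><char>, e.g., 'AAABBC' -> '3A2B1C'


Scanning runs left to right:
  i=0: run of 'C' x 7 -> '7C'
  i=7: run of 'D' x 6 -> '6D'
  i=13: run of 'B' x 9 -> '9B'
  i=22: run of 'C' x 8 -> '8C'
  i=30: run of 'D' x 6 -> '6D'
  i=36: run of 'B' x 3 -> '3B'

RLE = 7C6D9B8C6D3B


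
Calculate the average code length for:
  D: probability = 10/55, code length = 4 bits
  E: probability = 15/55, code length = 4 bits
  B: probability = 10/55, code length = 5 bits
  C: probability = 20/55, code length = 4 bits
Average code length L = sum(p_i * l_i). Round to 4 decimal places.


Weighted contributions p_i * l_i:
  D: (10/55) * 4 = 40/55
  E: (15/55) * 4 = 60/55
  B: (10/55) * 5 = 50/55
  C: (20/55) * 4 = 80/55
Sum = (40 + 60 + 50 + 80)/55 = 230/55

L = 230/55 = 4.1818 bits/symbol


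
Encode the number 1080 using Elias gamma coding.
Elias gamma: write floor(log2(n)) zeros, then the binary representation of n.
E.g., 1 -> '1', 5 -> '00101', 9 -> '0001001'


num_bits = floor(log2(1080)) + 1 = 11
leading_zeros = num_bits - 1 = 10
binary(1080) = 10000111000

Elias gamma(1080) = '0000000000' + '10000111000' = 000000000010000111000 (21 bits)


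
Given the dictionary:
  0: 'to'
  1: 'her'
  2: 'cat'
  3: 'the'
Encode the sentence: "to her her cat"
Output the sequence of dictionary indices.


Look up each word in the dictionary:
  'to' -> 0
  'her' -> 1
  'her' -> 1
  'cat' -> 2

Encoded: [0, 1, 1, 2]


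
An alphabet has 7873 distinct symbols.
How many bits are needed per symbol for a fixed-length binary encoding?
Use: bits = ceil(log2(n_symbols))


log2(7873) = 12.9427
Bracket: 2^12 = 4096 < 7873 <= 2^13 = 8192
So ceil(log2(7873)) = 13

bits = ceil(log2(7873)) = ceil(12.9427) = 13 bits


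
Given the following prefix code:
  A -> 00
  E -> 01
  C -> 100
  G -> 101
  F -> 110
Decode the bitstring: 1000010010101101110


Decoding step by step:
Bits 100 -> C
Bits 00 -> A
Bits 100 -> C
Bits 101 -> G
Bits 01 -> E
Bits 101 -> G
Bits 110 -> F


Decoded message: CACGEGF


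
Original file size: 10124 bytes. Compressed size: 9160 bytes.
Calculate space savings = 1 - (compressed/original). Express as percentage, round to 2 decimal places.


ratio = compressed/original = 9160/10124 = 0.904781
savings = 1 - ratio = 1 - 0.904781 = 0.095219
as a percentage: 0.095219 * 100 = 9.52%

Space savings = 1 - 9160/10124 = 9.52%


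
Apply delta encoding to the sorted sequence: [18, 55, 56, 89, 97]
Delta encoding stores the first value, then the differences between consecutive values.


First value: 18
Deltas:
  55 - 18 = 37
  56 - 55 = 1
  89 - 56 = 33
  97 - 89 = 8


Delta encoded: [18, 37, 1, 33, 8]


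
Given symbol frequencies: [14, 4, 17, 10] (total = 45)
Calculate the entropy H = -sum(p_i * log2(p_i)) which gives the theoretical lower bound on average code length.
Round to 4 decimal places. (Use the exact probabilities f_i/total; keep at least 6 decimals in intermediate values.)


Per-symbol terms -p_i * log2(p_i) with p_i = f_i/45:
  p = 14/45 = 0.311111: log2(p) = -1.684498, -p*log2(p) = 0.524066
  p = 4/45 = 0.088889: log2(p) = -3.491853, -p*log2(p) = 0.310387
  p = 17/45 = 0.377778: log2(p) = -1.404390, -p*log2(p) = 0.530547
  p = 10/45 = 0.222222: log2(p) = -2.169925, -p*log2(p) = 0.482206
H = 0.524066 + 0.310387 + 0.530547 + 0.482206 = 1.847206

H = 1.8472 bits/symbol


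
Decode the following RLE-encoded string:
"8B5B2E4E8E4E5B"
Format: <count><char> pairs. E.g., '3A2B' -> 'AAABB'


Expanding each <count><char> pair:
  8B -> 'BBBBBBBB'
  5B -> 'BBBBB'
  2E -> 'EE'
  4E -> 'EEEE'
  8E -> 'EEEEEEEE'
  4E -> 'EEEE'
  5B -> 'BBBBB'

Decoded = BBBBBBBBBBBBBEEEEEEEEEEEEEEEEEEBBBBB


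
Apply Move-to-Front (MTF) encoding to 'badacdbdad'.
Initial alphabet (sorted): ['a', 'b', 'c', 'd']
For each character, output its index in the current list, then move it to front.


MTF encoding:
'b': index 1 in ['a', 'b', 'c', 'd'] -> ['b', 'a', 'c', 'd']
'a': index 1 in ['b', 'a', 'c', 'd'] -> ['a', 'b', 'c', 'd']
'd': index 3 in ['a', 'b', 'c', 'd'] -> ['d', 'a', 'b', 'c']
'a': index 1 in ['d', 'a', 'b', 'c'] -> ['a', 'd', 'b', 'c']
'c': index 3 in ['a', 'd', 'b', 'c'] -> ['c', 'a', 'd', 'b']
'd': index 2 in ['c', 'a', 'd', 'b'] -> ['d', 'c', 'a', 'b']
'b': index 3 in ['d', 'c', 'a', 'b'] -> ['b', 'd', 'c', 'a']
'd': index 1 in ['b', 'd', 'c', 'a'] -> ['d', 'b', 'c', 'a']
'a': index 3 in ['d', 'b', 'c', 'a'] -> ['a', 'd', 'b', 'c']
'd': index 1 in ['a', 'd', 'b', 'c'] -> ['d', 'a', 'b', 'c']


Output: [1, 1, 3, 1, 3, 2, 3, 1, 3, 1]


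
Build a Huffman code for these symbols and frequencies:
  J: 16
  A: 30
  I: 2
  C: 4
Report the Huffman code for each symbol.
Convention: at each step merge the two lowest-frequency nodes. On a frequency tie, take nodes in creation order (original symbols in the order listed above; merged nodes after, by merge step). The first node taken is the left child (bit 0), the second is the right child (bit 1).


Huffman tree construction:
Step 1: Merge I(2) + C(4) = 6
Step 2: Merge (I+C)(6) + J(16) = 22
Step 3: Merge ((I+C)+J)(22) + A(30) = 52
Read each symbol's code off the tree from the root (left child = 0, right child = 1).

Codes:
  J: 01 (length 2)
  A: 1 (length 1)
  I: 000 (length 3)
  C: 001 (length 3)
Average code length: 80/52 = 1.5385 bits/symbol
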